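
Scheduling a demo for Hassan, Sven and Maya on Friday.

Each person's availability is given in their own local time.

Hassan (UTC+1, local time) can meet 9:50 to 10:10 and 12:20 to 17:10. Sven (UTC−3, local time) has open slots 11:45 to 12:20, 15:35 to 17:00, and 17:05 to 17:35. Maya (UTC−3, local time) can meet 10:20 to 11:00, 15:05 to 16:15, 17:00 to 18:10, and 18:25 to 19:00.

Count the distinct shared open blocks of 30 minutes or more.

0

Hassan → UTC: 08:50–09:10, 11:20–16:10.
Sven → UTC: 14:45–15:20, 18:35–20:00, 20:05–20:35.
Maya → UTC: 13:20–14:00, 18:05–19:15, 20:00–21:10, 21:25–22:00.
Hassan ∩ Sven: 14:45–15:20.
Hassan ∩ Sven ∩ Maya: (none).
Windows ≥ 30 min: (none).
That's 0 windows.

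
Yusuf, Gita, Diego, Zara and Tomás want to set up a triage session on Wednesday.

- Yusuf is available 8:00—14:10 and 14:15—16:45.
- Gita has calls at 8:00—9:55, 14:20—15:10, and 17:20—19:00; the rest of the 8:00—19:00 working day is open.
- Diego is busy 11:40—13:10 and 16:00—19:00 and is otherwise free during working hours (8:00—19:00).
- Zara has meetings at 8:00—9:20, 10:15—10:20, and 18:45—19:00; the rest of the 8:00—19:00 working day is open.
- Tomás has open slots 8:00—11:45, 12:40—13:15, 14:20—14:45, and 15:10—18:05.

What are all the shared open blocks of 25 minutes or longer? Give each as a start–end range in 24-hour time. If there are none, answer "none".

10:20–11:40, 15:10–16:00

Gita free within 08:00–19:00: 09:55–14:20, 15:10–17:20.
Diego free within 08:00–19:00: 08:00–11:40, 13:10–16:00.
Zara free within 08:00–19:00: 09:20–10:15, 10:20–18:45.
Yusuf ∩ Gita: 09:55–14:10, 14:15–14:20, 15:10–16:45.
Yusuf ∩ Gita ∩ Diego: 09:55–11:40, 13:10–14:10, 14:15–14:20, 15:10–16:00.
Yusuf ∩ Gita ∩ Diego ∩ Zara: 09:55–10:15, 10:20–11:40, 13:10–14:10, 14:15–14:20, 15:10–16:00.
Yusuf ∩ Gita ∩ Diego ∩ Zara ∩ Tomás: 09:55–10:15, 10:20–11:40, 13:10–13:15, 15:10–16:00.
Windows ≥ 25 min: 10:20–11:40, 15:10–16:00.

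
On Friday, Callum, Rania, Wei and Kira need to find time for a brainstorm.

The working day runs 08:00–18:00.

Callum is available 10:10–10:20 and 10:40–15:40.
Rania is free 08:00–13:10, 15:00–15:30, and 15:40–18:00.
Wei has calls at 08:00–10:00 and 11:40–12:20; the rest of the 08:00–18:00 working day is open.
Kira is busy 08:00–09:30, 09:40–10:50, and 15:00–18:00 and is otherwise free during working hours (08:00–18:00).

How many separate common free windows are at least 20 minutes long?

2

Wei free within 08:00–18:00: 10:00–11:40, 12:20–18:00.
Kira free within 08:00–18:00: 09:30–09:40, 10:50–15:00.
Callum ∩ Rania: 10:10–10:20, 10:40–13:10, 15:00–15:30.
Callum ∩ Rania ∩ Wei: 10:10–10:20, 10:40–11:40, 12:20–13:10, 15:00–15:30.
Callum ∩ Rania ∩ Wei ∩ Kira: 10:50–11:40, 12:20–13:10.
Windows ≥ 20 min: 10:50–11:40, 12:20–13:10.
That's 2 windows.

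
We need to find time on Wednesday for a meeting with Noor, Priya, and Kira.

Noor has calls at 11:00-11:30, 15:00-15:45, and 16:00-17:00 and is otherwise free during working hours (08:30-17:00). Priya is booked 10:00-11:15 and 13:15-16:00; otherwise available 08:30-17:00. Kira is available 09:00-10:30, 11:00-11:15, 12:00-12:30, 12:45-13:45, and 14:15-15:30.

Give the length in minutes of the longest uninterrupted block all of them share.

60 minutes

Noor free within 08:30–17:00: 08:30–11:00, 11:30–15:00, 15:45–16:00.
Priya free within 08:30–17:00: 08:30–10:00, 11:15–13:15, 16:00–17:00.
Noor ∩ Priya: 08:30–10:00, 11:30–13:15.
Noor ∩ Priya ∩ Kira: 09:00–10:00, 12:00–12:30, 12:45–13:15.
Common window lengths: 60, 30, 30 min; longest is 60.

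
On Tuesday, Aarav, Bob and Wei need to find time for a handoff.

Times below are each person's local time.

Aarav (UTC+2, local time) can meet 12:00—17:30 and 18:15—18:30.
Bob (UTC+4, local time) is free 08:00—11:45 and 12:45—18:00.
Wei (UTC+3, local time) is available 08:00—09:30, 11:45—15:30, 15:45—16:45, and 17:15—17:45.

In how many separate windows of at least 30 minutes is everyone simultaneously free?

2

Aarav → UTC: 10:00–15:30, 16:15–16:30.
Bob → UTC: 04:00–07:45, 08:45–14:00.
Wei → UTC: 05:00–06:30, 08:45–12:30, 12:45–13:45, 14:15–14:45.
Aarav ∩ Bob: 10:00–14:00.
Aarav ∩ Bob ∩ Wei: 10:00–12:30, 12:45–13:45.
Windows ≥ 30 min: 10:00–12:30, 12:45–13:45.
That's 2 windows.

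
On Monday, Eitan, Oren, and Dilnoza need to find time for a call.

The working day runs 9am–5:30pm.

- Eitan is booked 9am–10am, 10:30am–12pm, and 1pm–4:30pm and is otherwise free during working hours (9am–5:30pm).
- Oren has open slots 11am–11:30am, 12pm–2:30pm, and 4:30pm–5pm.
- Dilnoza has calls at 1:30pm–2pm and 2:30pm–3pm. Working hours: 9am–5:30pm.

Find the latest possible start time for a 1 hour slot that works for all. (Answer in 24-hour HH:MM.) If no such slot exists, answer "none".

Eitan free within 09:00–17:30: 10:00–10:30, 12:00–13:00, 16:30–17:30.
Dilnoza free within 09:00–17:30: 09:00–13:30, 14:00–14:30, 15:00–17:30.
Eitan ∩ Oren: 12:00–13:00, 16:30–17:00.
Eitan ∩ Oren ∩ Dilnoza: 12:00–13:00, 16:30–17:00.
Windows ≥ 60 min: 12:00–13:00.
Latest start in the last window 12:00–13:00 is 13:00 − 60 min = 12:00.

12:00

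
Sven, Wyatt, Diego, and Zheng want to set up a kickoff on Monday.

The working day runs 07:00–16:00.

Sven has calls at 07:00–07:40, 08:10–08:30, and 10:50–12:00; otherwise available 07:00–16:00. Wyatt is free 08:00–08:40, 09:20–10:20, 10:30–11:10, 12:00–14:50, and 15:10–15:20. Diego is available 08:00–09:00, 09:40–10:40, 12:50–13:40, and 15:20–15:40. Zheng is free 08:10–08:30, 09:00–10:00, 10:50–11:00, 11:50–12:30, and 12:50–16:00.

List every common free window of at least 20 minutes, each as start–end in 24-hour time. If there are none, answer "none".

Sven free within 07:00–16:00: 07:40–08:10, 08:30–10:50, 12:00–16:00.
Sven ∩ Wyatt: 08:00–08:10, 08:30–08:40, 09:20–10:20, 10:30–10:50, 12:00–14:50, 15:10–15:20.
Sven ∩ Wyatt ∩ Diego: 08:00–08:10, 08:30–08:40, 09:40–10:20, 10:30–10:40, 12:50–13:40.
Sven ∩ Wyatt ∩ Diego ∩ Zheng: 09:40–10:00, 12:50–13:40.
Windows ≥ 20 min: 09:40–10:00, 12:50–13:40.

09:40–10:00, 12:50–13:40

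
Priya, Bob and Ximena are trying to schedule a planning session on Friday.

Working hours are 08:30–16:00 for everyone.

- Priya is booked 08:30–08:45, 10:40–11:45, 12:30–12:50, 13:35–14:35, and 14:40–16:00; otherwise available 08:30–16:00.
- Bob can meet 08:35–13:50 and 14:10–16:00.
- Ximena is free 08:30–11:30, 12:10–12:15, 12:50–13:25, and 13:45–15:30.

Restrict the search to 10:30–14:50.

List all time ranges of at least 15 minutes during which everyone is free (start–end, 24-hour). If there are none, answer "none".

Priya free within 08:30–16:00: 08:45–10:40, 11:45–12:30, 12:50–13:35, 14:35–14:40.
Priya ∩ Bob: 08:45–10:40, 11:45–12:30, 12:50–13:35, 14:35–14:40.
Priya ∩ Bob ∩ Ximena: 08:45–10:40, 12:10–12:15, 12:50–13:25, 14:35–14:40.
Restricted to 10:30–14:50: 10:30–10:40, 12:10–12:15, 12:50–13:25, 14:35–14:40.
Windows ≥ 15 min: 12:50–13:25.

12:50–13:25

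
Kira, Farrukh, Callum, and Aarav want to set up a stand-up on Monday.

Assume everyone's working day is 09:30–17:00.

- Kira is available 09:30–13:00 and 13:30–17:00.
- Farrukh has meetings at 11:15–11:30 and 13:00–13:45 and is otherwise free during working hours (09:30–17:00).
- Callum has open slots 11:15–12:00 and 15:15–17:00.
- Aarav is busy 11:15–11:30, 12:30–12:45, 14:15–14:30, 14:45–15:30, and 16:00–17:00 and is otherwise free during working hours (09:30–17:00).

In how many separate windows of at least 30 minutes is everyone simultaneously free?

Farrukh free within 09:30–17:00: 09:30–11:15, 11:30–13:00, 13:45–17:00.
Aarav free within 09:30–17:00: 09:30–11:15, 11:30–12:30, 12:45–14:15, 14:30–14:45, 15:30–16:00.
Kira ∩ Farrukh: 09:30–11:15, 11:30–13:00, 13:45–17:00.
Kira ∩ Farrukh ∩ Callum: 11:30–12:00, 15:15–17:00.
Kira ∩ Farrukh ∩ Callum ∩ Aarav: 11:30–12:00, 15:30–16:00.
Windows ≥ 30 min: 11:30–12:00, 15:30–16:00.
That's 2 windows.

2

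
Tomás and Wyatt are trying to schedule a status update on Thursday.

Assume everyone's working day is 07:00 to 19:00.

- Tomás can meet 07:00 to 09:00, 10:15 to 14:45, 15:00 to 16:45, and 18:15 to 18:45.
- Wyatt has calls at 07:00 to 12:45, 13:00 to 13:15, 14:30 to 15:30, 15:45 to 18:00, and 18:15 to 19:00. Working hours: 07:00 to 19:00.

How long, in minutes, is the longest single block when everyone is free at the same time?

75 minutes

Wyatt free within 07:00–19:00: 12:45–13:00, 13:15–14:30, 15:30–15:45, 18:00–18:15.
Tomás ∩ Wyatt: 12:45–13:00, 13:15–14:30, 15:30–15:45.
Common window lengths: 15, 75, 15 min; longest is 75.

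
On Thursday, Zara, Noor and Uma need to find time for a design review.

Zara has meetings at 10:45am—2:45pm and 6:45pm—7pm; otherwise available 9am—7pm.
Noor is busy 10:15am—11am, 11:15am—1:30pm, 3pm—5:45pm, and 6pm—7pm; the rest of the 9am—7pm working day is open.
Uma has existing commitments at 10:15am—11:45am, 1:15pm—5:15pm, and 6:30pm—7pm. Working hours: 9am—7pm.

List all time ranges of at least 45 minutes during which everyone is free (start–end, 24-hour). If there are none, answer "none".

09:00–10:15

Zara free within 09:00–19:00: 09:00–10:45, 14:45–18:45.
Noor free within 09:00–19:00: 09:00–10:15, 11:00–11:15, 13:30–15:00, 17:45–18:00.
Uma free within 09:00–19:00: 09:00–10:15, 11:45–13:15, 17:15–18:30.
Zara ∩ Noor: 09:00–10:15, 14:45–15:00, 17:45–18:00.
Zara ∩ Noor ∩ Uma: 09:00–10:15, 17:45–18:00.
Windows ≥ 45 min: 09:00–10:15.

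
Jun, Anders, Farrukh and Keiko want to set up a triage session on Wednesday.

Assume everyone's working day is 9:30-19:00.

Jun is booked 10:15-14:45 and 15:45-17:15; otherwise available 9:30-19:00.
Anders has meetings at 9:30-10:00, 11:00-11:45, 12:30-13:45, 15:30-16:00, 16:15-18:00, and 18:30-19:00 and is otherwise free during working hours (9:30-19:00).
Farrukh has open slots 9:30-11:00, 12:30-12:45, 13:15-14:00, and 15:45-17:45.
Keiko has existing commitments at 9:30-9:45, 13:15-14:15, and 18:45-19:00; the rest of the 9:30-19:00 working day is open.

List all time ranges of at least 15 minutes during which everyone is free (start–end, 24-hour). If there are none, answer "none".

Jun free within 09:30–19:00: 09:30–10:15, 14:45–15:45, 17:15–19:00.
Anders free within 09:30–19:00: 10:00–11:00, 11:45–12:30, 13:45–15:30, 16:00–16:15, 18:00–18:30.
Keiko free within 09:30–19:00: 09:45–13:15, 14:15–18:45.
Jun ∩ Anders: 10:00–10:15, 14:45–15:30, 18:00–18:30.
Jun ∩ Anders ∩ Farrukh: 10:00–10:15.
Jun ∩ Anders ∩ Farrukh ∩ Keiko: 10:00–10:15.
Windows ≥ 15 min: 10:00–10:15.

10:00–10:15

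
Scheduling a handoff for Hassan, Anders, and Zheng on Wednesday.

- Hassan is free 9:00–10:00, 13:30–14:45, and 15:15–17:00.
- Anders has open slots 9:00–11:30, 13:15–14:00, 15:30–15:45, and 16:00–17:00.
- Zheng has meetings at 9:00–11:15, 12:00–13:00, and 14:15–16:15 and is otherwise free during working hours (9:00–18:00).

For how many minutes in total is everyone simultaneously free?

75 minutes

Zheng free within 09:00–18:00: 11:15–12:00, 13:00–14:15, 16:15–18:00.
Hassan ∩ Anders: 09:00–10:00, 13:30–14:00, 15:30–15:45, 16:00–17:00.
Hassan ∩ Anders ∩ Zheng: 13:30–14:00, 16:15–17:00.
Total common minutes: 30 + 45 = 75.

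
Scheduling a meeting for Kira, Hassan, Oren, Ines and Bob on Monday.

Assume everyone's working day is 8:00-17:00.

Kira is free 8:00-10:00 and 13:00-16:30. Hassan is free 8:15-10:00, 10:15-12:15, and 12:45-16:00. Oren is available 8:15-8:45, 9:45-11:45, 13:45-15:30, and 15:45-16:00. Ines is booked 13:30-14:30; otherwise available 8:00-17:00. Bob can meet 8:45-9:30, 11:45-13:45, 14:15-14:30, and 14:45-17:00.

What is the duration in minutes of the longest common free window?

45 minutes

Ines free within 08:00–17:00: 08:00–13:30, 14:30–17:00.
Kira ∩ Hassan: 08:15–10:00, 13:00–16:00.
Kira ∩ Hassan ∩ Oren: 08:15–08:45, 09:45–10:00, 13:45–15:30, 15:45–16:00.
Kira ∩ Hassan ∩ Oren ∩ Ines: 08:15–08:45, 09:45–10:00, 14:30–15:30, 15:45–16:00.
Kira ∩ Hassan ∩ Oren ∩ Ines ∩ Bob: 14:45–15:30, 15:45–16:00.
Common window lengths: 45, 15 min; longest is 45.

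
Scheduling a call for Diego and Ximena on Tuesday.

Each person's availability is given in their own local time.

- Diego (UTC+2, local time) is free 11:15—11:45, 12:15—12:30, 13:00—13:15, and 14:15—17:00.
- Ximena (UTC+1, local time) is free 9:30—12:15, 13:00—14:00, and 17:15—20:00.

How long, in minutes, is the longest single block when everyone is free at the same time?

Diego → UTC: 09:15–09:45, 10:15–10:30, 11:00–11:15, 12:15–15:00.
Ximena → UTC: 08:30–11:15, 12:00–13:00, 16:15–19:00.
Diego ∩ Ximena: 09:15–09:45, 10:15–10:30, 11:00–11:15, 12:15–13:00.
Common window lengths: 30, 15, 15, 45 min; longest is 45.

45 minutes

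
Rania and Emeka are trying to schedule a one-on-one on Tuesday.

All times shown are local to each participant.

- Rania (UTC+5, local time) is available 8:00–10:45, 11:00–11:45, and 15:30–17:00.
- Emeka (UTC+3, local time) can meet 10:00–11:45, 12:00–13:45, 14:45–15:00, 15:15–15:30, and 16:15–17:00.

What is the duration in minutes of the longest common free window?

Rania → UTC: 03:00–05:45, 06:00–06:45, 10:30–12:00.
Emeka → UTC: 07:00–08:45, 09:00–10:45, 11:45–12:00, 12:15–12:30, 13:15–14:00.
Rania ∩ Emeka: 10:30–10:45, 11:45–12:00.
Common window lengths: 15, 15 min; longest is 15.

15 minutes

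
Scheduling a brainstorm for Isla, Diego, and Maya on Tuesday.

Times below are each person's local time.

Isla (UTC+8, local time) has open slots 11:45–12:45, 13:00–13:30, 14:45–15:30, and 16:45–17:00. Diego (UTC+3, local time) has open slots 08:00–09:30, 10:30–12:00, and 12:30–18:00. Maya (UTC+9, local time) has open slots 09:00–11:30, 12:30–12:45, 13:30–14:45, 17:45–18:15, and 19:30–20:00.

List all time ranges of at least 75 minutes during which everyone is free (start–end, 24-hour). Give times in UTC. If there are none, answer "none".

none

Isla → UTC: 03:45–04:45, 05:00–05:30, 06:45–07:30, 08:45–09:00.
Diego → UTC: 05:00–06:30, 07:30–09:00, 09:30–15:00.
Maya → UTC: 00:00–02:30, 03:30–03:45, 04:30–05:45, 08:45–09:15, 10:30–11:00.
Isla ∩ Diego: 05:00–05:30, 08:45–09:00.
Isla ∩ Diego ∩ Maya: 05:00–05:30, 08:45–09:00.
Windows ≥ 75 min: (none).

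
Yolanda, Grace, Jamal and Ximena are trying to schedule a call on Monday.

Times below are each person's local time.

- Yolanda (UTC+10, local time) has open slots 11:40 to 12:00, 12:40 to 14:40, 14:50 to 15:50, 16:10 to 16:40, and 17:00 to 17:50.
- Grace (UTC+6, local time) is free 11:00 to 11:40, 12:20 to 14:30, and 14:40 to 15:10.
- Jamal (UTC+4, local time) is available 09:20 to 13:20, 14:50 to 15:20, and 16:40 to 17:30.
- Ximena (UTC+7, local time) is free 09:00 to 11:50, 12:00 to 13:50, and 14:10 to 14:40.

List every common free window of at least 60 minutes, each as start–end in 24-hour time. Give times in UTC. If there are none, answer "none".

Yolanda → UTC: 01:40–02:00, 02:40–04:40, 04:50–05:50, 06:10–06:40, 07:00–07:50.
Grace → UTC: 05:00–05:40, 06:20–08:30, 08:40–09:10.
Jamal → UTC: 05:20–09:20, 10:50–11:20, 12:40–13:30.
Ximena → UTC: 02:00–04:50, 05:00–06:50, 07:10–07:40.
Yolanda ∩ Grace: 05:00–05:40, 06:20–06:40, 07:00–07:50.
Yolanda ∩ Grace ∩ Jamal: 05:20–05:40, 06:20–06:40, 07:00–07:50.
Yolanda ∩ Grace ∩ Jamal ∩ Ximena: 05:20–05:40, 06:20–06:40, 07:10–07:40.
Windows ≥ 60 min: (none).

none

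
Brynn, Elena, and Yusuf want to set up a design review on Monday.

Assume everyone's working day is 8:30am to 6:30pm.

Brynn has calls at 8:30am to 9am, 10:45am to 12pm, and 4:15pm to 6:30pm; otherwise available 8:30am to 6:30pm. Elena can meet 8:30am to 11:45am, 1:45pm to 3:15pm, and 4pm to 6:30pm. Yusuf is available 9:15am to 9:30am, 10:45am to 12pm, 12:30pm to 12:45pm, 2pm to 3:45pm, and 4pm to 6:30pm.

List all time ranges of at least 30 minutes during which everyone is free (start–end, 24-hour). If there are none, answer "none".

Brynn free within 08:30–18:30: 09:00–10:45, 12:00–16:15.
Brynn ∩ Elena: 09:00–10:45, 13:45–15:15, 16:00–16:15.
Brynn ∩ Elena ∩ Yusuf: 09:15–09:30, 14:00–15:15, 16:00–16:15.
Windows ≥ 30 min: 14:00–15:15.

14:00–15:15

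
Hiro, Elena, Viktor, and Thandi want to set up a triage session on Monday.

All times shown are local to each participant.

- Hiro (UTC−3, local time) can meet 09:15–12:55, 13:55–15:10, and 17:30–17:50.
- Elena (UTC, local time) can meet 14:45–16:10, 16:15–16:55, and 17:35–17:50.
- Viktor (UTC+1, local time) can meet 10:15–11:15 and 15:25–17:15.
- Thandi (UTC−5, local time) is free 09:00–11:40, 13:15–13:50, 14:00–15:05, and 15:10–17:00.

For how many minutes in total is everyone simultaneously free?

Hiro → UTC: 12:15–15:55, 16:55–18:10, 20:30–20:50.
Elena → UTC: 14:45–16:10, 16:15–16:55, 17:35–17:50.
Viktor → UTC: 09:15–10:15, 14:25–16:15.
Thandi → UTC: 14:00–16:40, 18:15–18:50, 19:00–20:05, 20:10–22:00.
Hiro ∩ Elena: 14:45–15:55, 17:35–17:50.
Hiro ∩ Elena ∩ Viktor: 14:45–15:55.
Hiro ∩ Elena ∩ Viktor ∩ Thandi: 14:45–15:55.
Total common minutes: 70.

70 minutes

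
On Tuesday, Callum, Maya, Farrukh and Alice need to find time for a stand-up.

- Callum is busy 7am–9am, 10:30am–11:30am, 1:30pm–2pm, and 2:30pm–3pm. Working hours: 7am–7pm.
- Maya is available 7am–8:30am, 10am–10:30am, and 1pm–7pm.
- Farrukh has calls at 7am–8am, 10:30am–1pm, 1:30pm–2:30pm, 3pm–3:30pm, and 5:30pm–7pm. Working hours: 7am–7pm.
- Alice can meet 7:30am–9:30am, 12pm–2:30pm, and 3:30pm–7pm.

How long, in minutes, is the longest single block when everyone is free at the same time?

120 minutes

Callum free within 07:00–19:00: 09:00–10:30, 11:30–13:30, 14:00–14:30, 15:00–19:00.
Farrukh free within 07:00–19:00: 08:00–10:30, 13:00–13:30, 14:30–15:00, 15:30–17:30.
Callum ∩ Maya: 10:00–10:30, 13:00–13:30, 14:00–14:30, 15:00–19:00.
Callum ∩ Maya ∩ Farrukh: 10:00–10:30, 13:00–13:30, 15:30–17:30.
Callum ∩ Maya ∩ Farrukh ∩ Alice: 13:00–13:30, 15:30–17:30.
Common window lengths: 30, 120 min; longest is 120.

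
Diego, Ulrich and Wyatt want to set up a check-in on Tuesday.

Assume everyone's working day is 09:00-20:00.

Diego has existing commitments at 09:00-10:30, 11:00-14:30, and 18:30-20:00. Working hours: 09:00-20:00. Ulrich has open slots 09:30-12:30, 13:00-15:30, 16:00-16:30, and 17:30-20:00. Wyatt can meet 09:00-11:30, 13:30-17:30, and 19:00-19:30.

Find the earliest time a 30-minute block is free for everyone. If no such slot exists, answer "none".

Diego free within 09:00–20:00: 10:30–11:00, 14:30–18:30.
Diego ∩ Ulrich: 10:30–11:00, 14:30–15:30, 16:00–16:30, 17:30–18:30.
Diego ∩ Ulrich ∩ Wyatt: 10:30–11:00, 14:30–15:30, 16:00–16:30.
Windows ≥ 30 min: 10:30–11:00, 14:30–15:30, 16:00–16:30.
Earliest such window starts at 10:30.

10:30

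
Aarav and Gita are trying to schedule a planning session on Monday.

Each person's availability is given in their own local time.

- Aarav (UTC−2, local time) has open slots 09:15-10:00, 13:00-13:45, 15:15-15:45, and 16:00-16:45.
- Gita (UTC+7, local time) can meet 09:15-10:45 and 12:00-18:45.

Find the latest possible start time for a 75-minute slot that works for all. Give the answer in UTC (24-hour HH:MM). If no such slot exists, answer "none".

none

Aarav → UTC: 11:15–12:00, 15:00–15:45, 17:15–17:45, 18:00–18:45.
Gita → UTC: 02:15–03:45, 05:00–11:45.
Aarav ∩ Gita: 11:15–11:45.
Windows ≥ 75 min: (none).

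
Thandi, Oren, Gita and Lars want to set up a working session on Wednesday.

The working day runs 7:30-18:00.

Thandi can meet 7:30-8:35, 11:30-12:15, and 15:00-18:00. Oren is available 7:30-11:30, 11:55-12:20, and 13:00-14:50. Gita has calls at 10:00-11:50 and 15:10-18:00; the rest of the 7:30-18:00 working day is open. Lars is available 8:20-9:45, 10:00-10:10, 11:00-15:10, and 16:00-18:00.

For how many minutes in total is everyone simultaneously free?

35 minutes

Gita free within 07:30–18:00: 07:30–10:00, 11:50–15:10.
Thandi ∩ Oren: 07:30–08:35, 11:55–12:15.
Thandi ∩ Oren ∩ Gita: 07:30–08:35, 11:55–12:15.
Thandi ∩ Oren ∩ Gita ∩ Lars: 08:20–08:35, 11:55–12:15.
Total common minutes: 15 + 20 = 35.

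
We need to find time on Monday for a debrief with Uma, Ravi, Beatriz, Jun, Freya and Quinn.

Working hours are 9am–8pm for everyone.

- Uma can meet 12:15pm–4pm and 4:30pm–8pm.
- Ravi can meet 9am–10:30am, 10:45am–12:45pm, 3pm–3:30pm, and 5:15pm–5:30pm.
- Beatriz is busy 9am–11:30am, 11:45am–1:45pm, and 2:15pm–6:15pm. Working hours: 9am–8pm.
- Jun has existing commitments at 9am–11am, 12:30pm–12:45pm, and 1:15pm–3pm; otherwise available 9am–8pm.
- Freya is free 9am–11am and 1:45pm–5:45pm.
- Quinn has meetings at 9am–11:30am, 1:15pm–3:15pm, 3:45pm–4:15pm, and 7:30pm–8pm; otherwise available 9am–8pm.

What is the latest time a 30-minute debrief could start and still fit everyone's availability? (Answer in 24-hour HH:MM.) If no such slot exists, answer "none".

none

Beatriz free within 09:00–20:00: 11:30–11:45, 13:45–14:15, 18:15–20:00.
Jun free within 09:00–20:00: 11:00–12:30, 12:45–13:15, 15:00–20:00.
Quinn free within 09:00–20:00: 11:30–13:15, 15:15–15:45, 16:15–19:30.
Uma ∩ Ravi: 12:15–12:45, 15:00–15:30, 17:15–17:30.
Uma ∩ Ravi ∩ Beatriz: (none).
Uma ∩ Ravi ∩ Beatriz ∩ Jun: (none).
Uma ∩ Ravi ∩ Beatriz ∩ Jun ∩ Freya: (none).
Uma ∩ Ravi ∩ Beatriz ∩ Jun ∩ Freya ∩ Quinn: (none).
Windows ≥ 30 min: (none).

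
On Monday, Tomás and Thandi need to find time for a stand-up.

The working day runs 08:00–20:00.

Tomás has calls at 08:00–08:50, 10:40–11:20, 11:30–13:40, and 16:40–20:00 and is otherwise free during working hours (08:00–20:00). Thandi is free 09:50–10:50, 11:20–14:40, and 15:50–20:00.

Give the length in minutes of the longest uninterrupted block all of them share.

60 minutes

Tomás free within 08:00–20:00: 08:50–10:40, 11:20–11:30, 13:40–16:40.
Tomás ∩ Thandi: 09:50–10:40, 11:20–11:30, 13:40–14:40, 15:50–16:40.
Common window lengths: 50, 10, 60, 50 min; longest is 60.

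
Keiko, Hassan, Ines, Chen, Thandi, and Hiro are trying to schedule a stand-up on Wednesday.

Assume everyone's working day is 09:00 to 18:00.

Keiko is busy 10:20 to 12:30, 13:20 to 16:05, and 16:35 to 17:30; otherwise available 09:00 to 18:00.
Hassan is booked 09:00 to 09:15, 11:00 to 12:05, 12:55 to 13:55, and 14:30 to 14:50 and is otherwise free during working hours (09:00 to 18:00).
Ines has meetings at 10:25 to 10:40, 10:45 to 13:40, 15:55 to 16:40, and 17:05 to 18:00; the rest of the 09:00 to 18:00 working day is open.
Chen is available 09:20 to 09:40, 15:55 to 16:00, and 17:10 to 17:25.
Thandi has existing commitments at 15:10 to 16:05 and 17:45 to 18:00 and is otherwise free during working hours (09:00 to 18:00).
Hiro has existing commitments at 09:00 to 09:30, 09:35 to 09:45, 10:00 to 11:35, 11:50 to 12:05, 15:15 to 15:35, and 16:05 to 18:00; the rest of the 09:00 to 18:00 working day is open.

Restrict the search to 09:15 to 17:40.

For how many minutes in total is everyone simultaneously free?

Keiko free within 09:00–18:00: 09:00–10:20, 12:30–13:20, 16:05–16:35, 17:30–18:00.
Hassan free within 09:00–18:00: 09:15–11:00, 12:05–12:55, 13:55–14:30, 14:50–18:00.
Ines free within 09:00–18:00: 09:00–10:25, 10:40–10:45, 13:40–15:55, 16:40–17:05.
Thandi free within 09:00–18:00: 09:00–15:10, 16:05–17:45.
Hiro free within 09:00–18:00: 09:30–09:35, 09:45–10:00, 11:35–11:50, 12:05–15:15, 15:35–16:05.
Keiko ∩ Hassan: 09:15–10:20, 12:30–12:55, 16:05–16:35, 17:30–18:00.
Keiko ∩ Hassan ∩ Ines: 09:15–10:20.
Keiko ∩ Hassan ∩ Ines ∩ Chen: 09:20–09:40.
Keiko ∩ Hassan ∩ Ines ∩ Chen ∩ Thandi: 09:20–09:40.
Keiko ∩ Hassan ∩ Ines ∩ Chen ∩ Thandi ∩ Hiro: 09:30–09:35.
Restricted to 09:15–17:40: 09:30–09:35.
Total common minutes: 5.

5 minutes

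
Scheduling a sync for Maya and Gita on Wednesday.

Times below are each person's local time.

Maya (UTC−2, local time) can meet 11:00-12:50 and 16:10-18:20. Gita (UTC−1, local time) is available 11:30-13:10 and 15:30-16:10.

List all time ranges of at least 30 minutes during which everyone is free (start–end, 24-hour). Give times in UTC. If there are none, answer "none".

Maya → UTC: 13:00–14:50, 18:10–20:20.
Gita → UTC: 12:30–14:10, 16:30–17:10.
Maya ∩ Gita: 13:00–14:10.
Windows ≥ 30 min: 13:00–14:10.

13:00–14:10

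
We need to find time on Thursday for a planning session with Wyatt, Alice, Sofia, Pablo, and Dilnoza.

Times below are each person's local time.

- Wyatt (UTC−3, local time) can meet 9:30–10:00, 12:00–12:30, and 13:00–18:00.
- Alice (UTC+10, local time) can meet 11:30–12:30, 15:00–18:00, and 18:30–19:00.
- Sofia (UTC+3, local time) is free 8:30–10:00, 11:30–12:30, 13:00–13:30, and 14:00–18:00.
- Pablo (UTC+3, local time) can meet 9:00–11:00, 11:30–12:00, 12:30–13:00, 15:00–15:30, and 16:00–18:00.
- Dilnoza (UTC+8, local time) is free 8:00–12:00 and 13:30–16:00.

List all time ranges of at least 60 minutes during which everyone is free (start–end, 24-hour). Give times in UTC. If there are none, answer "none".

Wyatt → UTC: 12:30–13:00, 15:00–15:30, 16:00–21:00.
Alice → UTC: 01:30–02:30, 05:00–08:00, 08:30–09:00.
Sofia → UTC: 05:30–07:00, 08:30–09:30, 10:00–10:30, 11:00–15:00.
Pablo → UTC: 06:00–08:00, 08:30–09:00, 09:30–10:00, 12:00–12:30, 13:00–15:00.
Dilnoza → UTC: 00:00–04:00, 05:30–08:00.
Wyatt ∩ Alice: (none).
Wyatt ∩ Alice ∩ Sofia: (none).
Wyatt ∩ Alice ∩ Sofia ∩ Pablo: (none).
Wyatt ∩ Alice ∩ Sofia ∩ Pablo ∩ Dilnoza: (none).
Windows ≥ 60 min: (none).

none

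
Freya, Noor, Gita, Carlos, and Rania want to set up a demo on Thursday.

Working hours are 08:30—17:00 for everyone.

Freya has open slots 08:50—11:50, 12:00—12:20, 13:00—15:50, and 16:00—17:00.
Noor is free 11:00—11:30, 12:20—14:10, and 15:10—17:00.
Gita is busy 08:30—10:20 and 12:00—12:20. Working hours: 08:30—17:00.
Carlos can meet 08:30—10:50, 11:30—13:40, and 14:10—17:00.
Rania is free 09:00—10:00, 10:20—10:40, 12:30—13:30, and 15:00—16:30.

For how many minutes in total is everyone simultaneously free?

Gita free within 08:30–17:00: 10:20–12:00, 12:20–17:00.
Freya ∩ Noor: 11:00–11:30, 13:00–14:10, 15:10–15:50, 16:00–17:00.
Freya ∩ Noor ∩ Gita: 11:00–11:30, 13:00–14:10, 15:10–15:50, 16:00–17:00.
Freya ∩ Noor ∩ Gita ∩ Carlos: 13:00–13:40, 15:10–15:50, 16:00–17:00.
Freya ∩ Noor ∩ Gita ∩ Carlos ∩ Rania: 13:00–13:30, 15:10–15:50, 16:00–16:30.
Total common minutes: 30 + 40 + 30 = 100.

100 minutes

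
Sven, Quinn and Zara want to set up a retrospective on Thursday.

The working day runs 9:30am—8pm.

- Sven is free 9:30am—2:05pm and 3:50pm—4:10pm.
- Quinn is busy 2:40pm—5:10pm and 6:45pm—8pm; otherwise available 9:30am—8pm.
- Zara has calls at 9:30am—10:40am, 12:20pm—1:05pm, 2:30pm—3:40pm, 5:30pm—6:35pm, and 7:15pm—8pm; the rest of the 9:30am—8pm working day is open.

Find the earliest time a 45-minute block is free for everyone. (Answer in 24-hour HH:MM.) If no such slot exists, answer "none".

10:40

Quinn free within 09:30–20:00: 09:30–14:40, 17:10–18:45.
Zara free within 09:30–20:00: 10:40–12:20, 13:05–14:30, 15:40–17:30, 18:35–19:15.
Sven ∩ Quinn: 09:30–14:05.
Sven ∩ Quinn ∩ Zara: 10:40–12:20, 13:05–14:05.
Windows ≥ 45 min: 10:40–12:20, 13:05–14:05.
Earliest such window starts at 10:40.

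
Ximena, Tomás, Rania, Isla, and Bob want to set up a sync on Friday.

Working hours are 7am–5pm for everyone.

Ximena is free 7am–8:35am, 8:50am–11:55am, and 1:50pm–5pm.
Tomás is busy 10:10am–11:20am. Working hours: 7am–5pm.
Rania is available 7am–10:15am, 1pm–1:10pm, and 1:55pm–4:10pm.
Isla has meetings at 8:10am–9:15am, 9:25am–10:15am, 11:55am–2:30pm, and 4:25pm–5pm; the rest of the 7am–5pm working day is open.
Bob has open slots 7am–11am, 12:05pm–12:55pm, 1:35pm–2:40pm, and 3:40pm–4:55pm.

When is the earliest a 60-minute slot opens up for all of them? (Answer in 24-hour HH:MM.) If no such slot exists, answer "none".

Tomás free within 07:00–17:00: 07:00–10:10, 11:20–17:00.
Isla free within 07:00–17:00: 07:00–08:10, 09:15–09:25, 10:15–11:55, 14:30–16:25.
Ximena ∩ Tomás: 07:00–08:35, 08:50–10:10, 11:20–11:55, 13:50–17:00.
Ximena ∩ Tomás ∩ Rania: 07:00–08:35, 08:50–10:10, 13:55–16:10.
Ximena ∩ Tomás ∩ Rania ∩ Isla: 07:00–08:10, 09:15–09:25, 14:30–16:10.
Ximena ∩ Tomás ∩ Rania ∩ Isla ∩ Bob: 07:00–08:10, 09:15–09:25, 14:30–14:40, 15:40–16:10.
Windows ≥ 60 min: 07:00–08:10.
Earliest such window starts at 07:00.

07:00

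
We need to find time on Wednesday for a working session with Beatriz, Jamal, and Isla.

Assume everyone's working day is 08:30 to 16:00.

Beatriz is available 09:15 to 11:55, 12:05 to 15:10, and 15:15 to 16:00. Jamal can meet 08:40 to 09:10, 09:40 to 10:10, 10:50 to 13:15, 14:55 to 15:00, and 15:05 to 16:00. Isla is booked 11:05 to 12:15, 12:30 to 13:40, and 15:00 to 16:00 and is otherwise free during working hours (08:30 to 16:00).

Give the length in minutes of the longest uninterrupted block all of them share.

30 minutes

Isla free within 08:30–16:00: 08:30–11:05, 12:15–12:30, 13:40–15:00.
Beatriz ∩ Jamal: 09:40–10:10, 10:50–11:55, 12:05–13:15, 14:55–15:00, 15:05–15:10, 15:15–16:00.
Beatriz ∩ Jamal ∩ Isla: 09:40–10:10, 10:50–11:05, 12:15–12:30, 14:55–15:00.
Common window lengths: 30, 15, 15, 5 min; longest is 30.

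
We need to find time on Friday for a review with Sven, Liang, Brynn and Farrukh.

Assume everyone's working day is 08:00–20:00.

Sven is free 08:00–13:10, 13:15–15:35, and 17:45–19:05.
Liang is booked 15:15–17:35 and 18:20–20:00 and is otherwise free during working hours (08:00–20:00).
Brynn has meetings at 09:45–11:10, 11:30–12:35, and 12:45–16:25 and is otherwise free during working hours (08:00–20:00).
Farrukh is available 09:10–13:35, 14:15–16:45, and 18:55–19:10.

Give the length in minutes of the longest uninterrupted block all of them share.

35 minutes

Liang free within 08:00–20:00: 08:00–15:15, 17:35–18:20.
Brynn free within 08:00–20:00: 08:00–09:45, 11:10–11:30, 12:35–12:45, 16:25–20:00.
Sven ∩ Liang: 08:00–13:10, 13:15–15:15, 17:45–18:20.
Sven ∩ Liang ∩ Brynn: 08:00–09:45, 11:10–11:30, 12:35–12:45, 17:45–18:20.
Sven ∩ Liang ∩ Brynn ∩ Farrukh: 09:10–09:45, 11:10–11:30, 12:35–12:45.
Common window lengths: 35, 20, 10 min; longest is 35.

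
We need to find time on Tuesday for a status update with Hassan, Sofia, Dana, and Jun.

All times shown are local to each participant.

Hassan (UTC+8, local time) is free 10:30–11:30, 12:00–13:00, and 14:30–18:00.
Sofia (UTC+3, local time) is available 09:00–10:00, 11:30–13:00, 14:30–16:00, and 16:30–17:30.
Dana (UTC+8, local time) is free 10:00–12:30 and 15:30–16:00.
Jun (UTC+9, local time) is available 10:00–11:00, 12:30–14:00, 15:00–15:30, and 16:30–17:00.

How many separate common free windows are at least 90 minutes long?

Hassan → UTC: 02:30–03:30, 04:00–05:00, 06:30–10:00.
Sofia → UTC: 06:00–07:00, 08:30–10:00, 11:30–13:00, 13:30–14:30.
Dana → UTC: 02:00–04:30, 07:30–08:00.
Jun → UTC: 01:00–02:00, 03:30–05:00, 06:00–06:30, 07:30–08:00.
Hassan ∩ Sofia: 06:30–07:00, 08:30–10:00.
Hassan ∩ Sofia ∩ Dana: (none).
Hassan ∩ Sofia ∩ Dana ∩ Jun: (none).
Windows ≥ 90 min: (none).
That's 0 windows.

0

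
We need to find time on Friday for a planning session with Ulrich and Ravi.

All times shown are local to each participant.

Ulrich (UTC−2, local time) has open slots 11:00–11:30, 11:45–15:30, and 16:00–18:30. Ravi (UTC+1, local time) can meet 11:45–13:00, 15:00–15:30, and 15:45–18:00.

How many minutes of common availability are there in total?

165 minutes

Ulrich → UTC: 13:00–13:30, 13:45–17:30, 18:00–20:30.
Ravi → UTC: 10:45–12:00, 14:00–14:30, 14:45–17:00.
Ulrich ∩ Ravi: 14:00–14:30, 14:45–17:00.
Total common minutes: 30 + 135 = 165.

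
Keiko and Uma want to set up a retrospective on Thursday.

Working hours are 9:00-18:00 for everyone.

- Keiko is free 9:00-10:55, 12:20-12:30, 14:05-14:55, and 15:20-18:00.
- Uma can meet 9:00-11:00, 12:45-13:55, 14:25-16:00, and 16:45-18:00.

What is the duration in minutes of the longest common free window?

Keiko ∩ Uma: 09:00–10:55, 14:25–14:55, 15:20–16:00, 16:45–18:00.
Common window lengths: 115, 30, 40, 75 min; longest is 115.

115 minutes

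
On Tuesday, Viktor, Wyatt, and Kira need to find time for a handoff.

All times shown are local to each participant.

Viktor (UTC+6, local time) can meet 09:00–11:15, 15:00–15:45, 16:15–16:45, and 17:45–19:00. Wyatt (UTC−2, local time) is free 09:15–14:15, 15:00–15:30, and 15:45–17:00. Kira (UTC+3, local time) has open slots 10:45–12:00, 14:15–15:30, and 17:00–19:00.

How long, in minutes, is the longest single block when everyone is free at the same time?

45 minutes

Viktor → UTC: 03:00–05:15, 09:00–09:45, 10:15–10:45, 11:45–13:00.
Wyatt → UTC: 11:15–16:15, 17:00–17:30, 17:45–19:00.
Kira → UTC: 07:45–09:00, 11:15–12:30, 14:00–16:00.
Viktor ∩ Wyatt: 11:45–13:00.
Viktor ∩ Wyatt ∩ Kira: 11:45–12:30.
Single common window of 45 minutes.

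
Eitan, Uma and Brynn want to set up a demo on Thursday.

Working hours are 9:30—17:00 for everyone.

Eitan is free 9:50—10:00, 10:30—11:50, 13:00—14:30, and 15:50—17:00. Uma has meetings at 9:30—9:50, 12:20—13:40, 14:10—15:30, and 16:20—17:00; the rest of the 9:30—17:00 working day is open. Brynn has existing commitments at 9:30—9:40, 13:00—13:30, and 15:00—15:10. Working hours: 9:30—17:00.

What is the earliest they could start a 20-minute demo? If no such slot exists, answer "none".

10:30

Uma free within 09:30–17:00: 09:50–12:20, 13:40–14:10, 15:30–16:20.
Brynn free within 09:30–17:00: 09:40–13:00, 13:30–15:00, 15:10–17:00.
Eitan ∩ Uma: 09:50–10:00, 10:30–11:50, 13:40–14:10, 15:50–16:20.
Eitan ∩ Uma ∩ Brynn: 09:50–10:00, 10:30–11:50, 13:40–14:10, 15:50–16:20.
Windows ≥ 20 min: 10:30–11:50, 13:40–14:10, 15:50–16:20.
Earliest such window starts at 10:30.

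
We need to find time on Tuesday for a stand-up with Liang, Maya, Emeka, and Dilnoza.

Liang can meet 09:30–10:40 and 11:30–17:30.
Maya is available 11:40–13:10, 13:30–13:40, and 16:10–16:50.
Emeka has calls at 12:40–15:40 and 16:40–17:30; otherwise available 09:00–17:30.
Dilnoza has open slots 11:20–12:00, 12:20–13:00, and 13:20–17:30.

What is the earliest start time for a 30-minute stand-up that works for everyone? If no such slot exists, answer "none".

Emeka free within 09:00–17:30: 09:00–12:40, 15:40–16:40.
Liang ∩ Maya: 11:40–13:10, 13:30–13:40, 16:10–16:50.
Liang ∩ Maya ∩ Emeka: 11:40–12:40, 16:10–16:40.
Liang ∩ Maya ∩ Emeka ∩ Dilnoza: 11:40–12:00, 12:20–12:40, 16:10–16:40.
Windows ≥ 30 min: 16:10–16:40.
Earliest such window starts at 16:10.

16:10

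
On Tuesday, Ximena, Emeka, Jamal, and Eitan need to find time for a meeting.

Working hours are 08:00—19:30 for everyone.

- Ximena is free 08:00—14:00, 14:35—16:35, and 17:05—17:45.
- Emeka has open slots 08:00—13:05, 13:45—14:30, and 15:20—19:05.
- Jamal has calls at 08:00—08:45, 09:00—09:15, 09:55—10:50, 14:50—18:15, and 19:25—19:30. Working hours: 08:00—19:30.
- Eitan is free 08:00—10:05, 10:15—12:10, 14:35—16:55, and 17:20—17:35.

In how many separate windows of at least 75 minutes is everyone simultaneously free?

Jamal free within 08:00–19:30: 08:45–09:00, 09:15–09:55, 10:50–14:50, 18:15–19:25.
Ximena ∩ Emeka: 08:00–13:05, 13:45–14:00, 15:20–16:35, 17:05–17:45.
Ximena ∩ Emeka ∩ Jamal: 08:45–09:00, 09:15–09:55, 10:50–13:05, 13:45–14:00.
Ximena ∩ Emeka ∩ Jamal ∩ Eitan: 08:45–09:00, 09:15–09:55, 10:50–12:10.
Windows ≥ 75 min: 10:50–12:10.
That's 1 window.

1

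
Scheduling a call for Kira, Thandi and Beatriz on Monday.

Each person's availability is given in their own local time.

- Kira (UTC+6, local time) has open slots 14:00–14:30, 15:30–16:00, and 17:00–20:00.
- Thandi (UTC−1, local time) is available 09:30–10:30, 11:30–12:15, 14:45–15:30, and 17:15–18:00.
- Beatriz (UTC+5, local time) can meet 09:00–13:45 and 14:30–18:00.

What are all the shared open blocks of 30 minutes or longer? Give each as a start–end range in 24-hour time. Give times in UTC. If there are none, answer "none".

Kira → UTC: 08:00–08:30, 09:30–10:00, 11:00–14:00.
Thandi → UTC: 10:30–11:30, 12:30–13:15, 15:45–16:30, 18:15–19:00.
Beatriz → UTC: 04:00–08:45, 09:30–13:00.
Kira ∩ Thandi: 11:00–11:30, 12:30–13:15.
Kira ∩ Thandi ∩ Beatriz: 11:00–11:30, 12:30–13:00.
Windows ≥ 30 min: 11:00–11:30, 12:30–13:00.

11:00–11:30, 12:30–13:00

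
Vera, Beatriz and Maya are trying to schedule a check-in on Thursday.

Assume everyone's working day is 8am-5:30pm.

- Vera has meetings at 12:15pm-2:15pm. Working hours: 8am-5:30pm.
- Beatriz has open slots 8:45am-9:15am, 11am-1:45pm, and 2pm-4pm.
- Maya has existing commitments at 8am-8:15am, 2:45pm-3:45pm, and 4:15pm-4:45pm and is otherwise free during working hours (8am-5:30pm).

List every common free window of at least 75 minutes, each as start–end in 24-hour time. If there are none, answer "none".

11:00–12:15

Vera free within 08:00–17:30: 08:00–12:15, 14:15–17:30.
Maya free within 08:00–17:30: 08:15–14:45, 15:45–16:15, 16:45–17:30.
Vera ∩ Beatriz: 08:45–09:15, 11:00–12:15, 14:15–16:00.
Vera ∩ Beatriz ∩ Maya: 08:45–09:15, 11:00–12:15, 14:15–14:45, 15:45–16:00.
Windows ≥ 75 min: 11:00–12:15.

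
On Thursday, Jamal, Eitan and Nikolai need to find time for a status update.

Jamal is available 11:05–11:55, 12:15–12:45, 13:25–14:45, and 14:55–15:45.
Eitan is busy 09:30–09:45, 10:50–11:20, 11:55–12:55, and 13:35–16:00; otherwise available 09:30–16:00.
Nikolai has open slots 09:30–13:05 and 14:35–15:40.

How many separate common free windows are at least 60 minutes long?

0

Eitan free within 09:30–16:00: 09:45–10:50, 11:20–11:55, 12:55–13:35.
Jamal ∩ Eitan: 11:20–11:55, 13:25–13:35.
Jamal ∩ Eitan ∩ Nikolai: 11:20–11:55.
Windows ≥ 60 min: (none).
That's 0 windows.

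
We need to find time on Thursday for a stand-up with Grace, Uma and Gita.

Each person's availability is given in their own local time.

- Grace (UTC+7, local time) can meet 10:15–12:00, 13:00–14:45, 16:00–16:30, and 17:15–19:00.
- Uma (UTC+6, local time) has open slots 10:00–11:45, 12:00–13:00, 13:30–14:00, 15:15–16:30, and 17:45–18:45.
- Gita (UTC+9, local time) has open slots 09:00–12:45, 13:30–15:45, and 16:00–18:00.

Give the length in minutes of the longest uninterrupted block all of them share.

45 minutes

Grace → UTC: 03:15–05:00, 06:00–07:45, 09:00–09:30, 10:15–12:00.
Uma → UTC: 04:00–05:45, 06:00–07:00, 07:30–08:00, 09:15–10:30, 11:45–12:45.
Gita → UTC: 00:00–03:45, 04:30–06:45, 07:00–09:00.
Grace ∩ Uma: 04:00–05:00, 06:00–07:00, 07:30–07:45, 09:15–09:30, 10:15–10:30, 11:45–12:00.
Grace ∩ Uma ∩ Gita: 04:30–05:00, 06:00–06:45, 07:30–07:45.
Common window lengths: 30, 45, 15 min; longest is 45.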